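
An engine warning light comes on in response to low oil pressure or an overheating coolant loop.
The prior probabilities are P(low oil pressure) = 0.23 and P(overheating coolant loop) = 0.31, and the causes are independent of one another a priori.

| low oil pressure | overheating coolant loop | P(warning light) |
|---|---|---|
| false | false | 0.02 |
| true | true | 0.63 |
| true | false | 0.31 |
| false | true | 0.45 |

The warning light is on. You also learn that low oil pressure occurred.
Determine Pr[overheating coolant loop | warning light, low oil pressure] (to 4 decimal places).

Pr[overheating coolant loop | warning light, low oil pressure] ≈ 0.4773

Numerator (weight on configurations with overheating coolant loop): 0.63*0.31 = 0.195300
Normalizer over all consistent configurations: 0.31*0.69 + 0.63*0.31 = 0.409200
Posterior = 0.195300 / 0.409200 ≈ 0.4773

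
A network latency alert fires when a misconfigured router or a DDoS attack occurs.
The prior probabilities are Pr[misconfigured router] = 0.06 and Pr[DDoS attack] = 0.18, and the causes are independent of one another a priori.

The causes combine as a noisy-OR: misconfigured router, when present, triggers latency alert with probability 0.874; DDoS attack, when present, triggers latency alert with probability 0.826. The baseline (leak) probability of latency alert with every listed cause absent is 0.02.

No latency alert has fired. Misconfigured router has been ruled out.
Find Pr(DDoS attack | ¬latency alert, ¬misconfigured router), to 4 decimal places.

Pr(DDoS attack | ¬latency alert, ¬misconfigured router) ≈ 0.0368

Under noisy-OR, P(latency alert | causes) = 1 − (1−0.02)·∏(1−qᵢ) over the active causes.
Numerator (weight on configurations with DDoS attack): 0.17052·0.18 = 0.030694
The normalizing constant is 0.98·0.82 + 0.17052·0.18 = 0.834294
Posterior = 0.030694 / 0.834294 ≈ 0.0368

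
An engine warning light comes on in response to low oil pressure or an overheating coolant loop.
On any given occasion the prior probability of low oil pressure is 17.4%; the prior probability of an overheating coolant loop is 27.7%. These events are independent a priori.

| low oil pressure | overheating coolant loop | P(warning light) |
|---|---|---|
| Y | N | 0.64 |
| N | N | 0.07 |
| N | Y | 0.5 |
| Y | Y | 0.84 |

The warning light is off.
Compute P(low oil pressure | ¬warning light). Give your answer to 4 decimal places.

P(¬warning light) = 0.93·0.826·0.723 + 0.5·0.826·0.277 + 0.36·0.174·0.723 + 0.16·0.174·0.277 = 0.555394 + 0.114401 + 0.045289 + 0.007712 = 0.722796
Of this, 0.053001 comes from 0.045289 + 0.007712 (the low oil pressure=true cases).
Hence the posterior is 0.053001/0.722796 ≈ 0.0733.

P(low oil pressure | ¬warning light) ≈ 0.0733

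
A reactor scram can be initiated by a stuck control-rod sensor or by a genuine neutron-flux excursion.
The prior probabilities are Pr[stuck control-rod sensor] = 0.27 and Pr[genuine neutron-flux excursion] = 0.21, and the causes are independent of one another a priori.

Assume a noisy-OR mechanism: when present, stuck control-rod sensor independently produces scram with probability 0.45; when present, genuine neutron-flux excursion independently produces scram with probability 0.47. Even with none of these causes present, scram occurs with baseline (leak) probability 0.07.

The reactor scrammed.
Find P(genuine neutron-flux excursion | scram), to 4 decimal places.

Under noisy-OR, P(scram | causes) = 1 − (1−0.07)·∏(1−qᵢ) over the active causes.
P(scram) = 0.07*0.73*0.79 + 0.5071*0.73*0.21 + 0.4885*0.27*0.79 + 0.728905*0.27*0.21 = 0.040369 + 0.077738 + 0.104197 + 0.041329 = 0.263633
Restricting to configurations with genuine neutron-flux excursion present: 0.077738 + 0.041329 = 0.119067.
P(genuine neutron-flux excursion | scram) = 0.119067 / 0.263633 ≈ 0.4516

P(genuine neutron-flux excursion | scram) ≈ 0.4516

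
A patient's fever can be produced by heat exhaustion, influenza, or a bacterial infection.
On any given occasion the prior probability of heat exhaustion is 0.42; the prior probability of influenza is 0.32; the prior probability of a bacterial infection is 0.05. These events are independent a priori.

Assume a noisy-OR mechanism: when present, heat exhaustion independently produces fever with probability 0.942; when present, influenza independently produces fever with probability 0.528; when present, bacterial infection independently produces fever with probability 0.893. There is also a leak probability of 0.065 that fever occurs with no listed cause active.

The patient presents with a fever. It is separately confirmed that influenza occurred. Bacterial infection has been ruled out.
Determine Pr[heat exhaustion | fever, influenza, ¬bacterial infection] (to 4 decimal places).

Pr[heat exhaustion | fever, influenza, ¬bacterial infection] ≈ 0.5581

Under noisy-OR, P(fever | causes) = 1 − (1−0.065)·∏(1−qᵢ) over the active causes.
P(fever | influenza, ¬bacterial infection) = 0.55868·0.58 + 0.974403·0.42 = 0.324034 + 0.409249 = 0.733283
Of this, 0.409249 comes from 0.974403·0.42 (the heat exhaustion=true cases).
P(heat exhaustion | fever, influenza, ¬bacterial infection) = 0.409249 / 0.733283 ≈ 0.5581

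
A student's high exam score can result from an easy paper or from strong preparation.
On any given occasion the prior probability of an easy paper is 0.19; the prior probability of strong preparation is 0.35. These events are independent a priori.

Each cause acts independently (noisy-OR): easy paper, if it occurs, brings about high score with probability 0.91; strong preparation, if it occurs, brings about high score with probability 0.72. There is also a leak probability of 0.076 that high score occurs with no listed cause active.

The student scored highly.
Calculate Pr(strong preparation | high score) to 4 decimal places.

Under noisy-OR, P(high score | causes) = 1 − (1−0.076)·∏(1−qᵢ) over the active causes.
For the numerator, keep only strong preparation=true terms: 0.210153 + 0.064952 = 0.275105
Normalizer over all consistent configurations: 0.076×0.81×0.65 + 0.74128×0.81×0.35 + 0.91684×0.19×0.65 + 0.976715×0.19×0.35 = 0.428349
Posterior = 0.275105 / 0.428349 ≈ 0.6422

Pr(strong preparation | high score) ≈ 0.6422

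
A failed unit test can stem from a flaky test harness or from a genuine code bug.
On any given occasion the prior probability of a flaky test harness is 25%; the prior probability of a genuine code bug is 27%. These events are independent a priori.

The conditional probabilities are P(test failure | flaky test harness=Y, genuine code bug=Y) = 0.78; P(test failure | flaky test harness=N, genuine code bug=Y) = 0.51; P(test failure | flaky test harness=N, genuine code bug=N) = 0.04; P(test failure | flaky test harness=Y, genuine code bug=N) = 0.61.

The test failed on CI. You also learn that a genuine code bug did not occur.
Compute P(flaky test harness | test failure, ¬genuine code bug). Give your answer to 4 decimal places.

Enumerate both values of flaky test harness and weight by the priors:
  P(test failure | ¬genuine code bug) = 0.04·0.75 + 0.61·0.25
        = 0.030000 + 0.152500 = 0.182500
The terms with flaky test harness present sum to 0.152500, so
  P(flaky test harness | test failure, ¬genuine code bug) = 0.152500 / 0.182500 ≈ 0.8356

P(flaky test harness | test failure, ¬genuine code bug) ≈ 0.8356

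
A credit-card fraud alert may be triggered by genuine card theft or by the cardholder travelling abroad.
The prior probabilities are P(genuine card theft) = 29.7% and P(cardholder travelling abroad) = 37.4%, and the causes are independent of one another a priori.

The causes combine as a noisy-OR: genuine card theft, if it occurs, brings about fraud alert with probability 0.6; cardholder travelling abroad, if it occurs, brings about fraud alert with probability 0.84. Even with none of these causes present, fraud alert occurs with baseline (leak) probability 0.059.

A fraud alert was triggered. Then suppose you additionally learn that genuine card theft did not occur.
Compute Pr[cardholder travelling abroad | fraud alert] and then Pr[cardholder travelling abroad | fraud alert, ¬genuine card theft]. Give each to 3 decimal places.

Pr[cardholder travelling abroad | fraud alert] ≈ 0.698; Pr[cardholder travelling abroad | fraud alert, ¬genuine card theft] ≈ 0.896

Under noisy-OR, P(fraud alert | causes) = 1 − (1−0.059)·∏(1−qᵢ) over the active causes.
By total probability over the 4 (genuine card theft, cardholder travelling abroad) configurations:
  P(fraud alert) = 0.059×0.703×0.626 + 0.84944×0.703×0.374 + 0.6236×0.297×0.626 + 0.939776×0.297×0.374
        = 0.025965 + 0.223336 + 0.115941 + 0.104388 = 0.469630
The terms with cardholder travelling abroad present sum to 0.327724, so
  P(cardholder travelling abroad | fraud alert) = 0.327724 / 0.469630 ≈ 0.698

Now condition on the additional information:
By total probability over both values of cardholder travelling abroad:
  P(fraud alert | ¬genuine card theft) = 0.059×0.626 + 0.84944×0.374
        = 0.036934 + 0.317691 = 0.354625
Configurations with cardholder travelling abroad contribute 0.317691, so
  P(cardholder travelling abroad | fraud alert, ¬genuine card theft) = 0.317691 / 0.354625 ≈ 0.896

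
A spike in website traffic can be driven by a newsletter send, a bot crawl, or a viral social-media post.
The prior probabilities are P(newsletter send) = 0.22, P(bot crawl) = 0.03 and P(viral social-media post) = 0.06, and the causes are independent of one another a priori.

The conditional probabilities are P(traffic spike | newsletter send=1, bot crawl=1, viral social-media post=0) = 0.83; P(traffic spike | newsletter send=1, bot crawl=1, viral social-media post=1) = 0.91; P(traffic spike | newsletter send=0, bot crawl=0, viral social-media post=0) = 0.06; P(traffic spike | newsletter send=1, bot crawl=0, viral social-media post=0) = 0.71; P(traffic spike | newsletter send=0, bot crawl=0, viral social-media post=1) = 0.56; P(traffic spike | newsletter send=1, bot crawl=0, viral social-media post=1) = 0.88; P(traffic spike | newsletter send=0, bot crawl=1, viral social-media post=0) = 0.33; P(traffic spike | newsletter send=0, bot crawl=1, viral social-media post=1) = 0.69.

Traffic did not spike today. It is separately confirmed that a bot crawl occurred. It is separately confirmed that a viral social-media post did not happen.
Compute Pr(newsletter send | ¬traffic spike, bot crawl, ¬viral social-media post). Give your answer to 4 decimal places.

For the numerator, keep only newsletter send=true terms: 0.17×0.22 = 0.037400
The normalizing constant is 0.67×0.78 + 0.17×0.22 = 0.560000
Posterior = 0.037400 / 0.560000 ≈ 0.0668

Pr(newsletter send | ¬traffic spike, bot crawl, ¬viral social-media post) ≈ 0.0668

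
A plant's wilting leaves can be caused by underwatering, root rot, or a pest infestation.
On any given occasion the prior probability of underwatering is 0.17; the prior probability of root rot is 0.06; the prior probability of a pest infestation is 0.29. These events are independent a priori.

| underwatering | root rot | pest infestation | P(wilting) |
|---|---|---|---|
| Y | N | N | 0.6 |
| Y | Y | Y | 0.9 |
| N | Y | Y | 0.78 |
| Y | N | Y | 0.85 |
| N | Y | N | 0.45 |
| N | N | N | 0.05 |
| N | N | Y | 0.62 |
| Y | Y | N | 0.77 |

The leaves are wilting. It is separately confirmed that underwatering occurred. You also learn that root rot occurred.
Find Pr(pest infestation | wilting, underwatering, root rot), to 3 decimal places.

Pr(pest infestation | wilting, underwatering, root rot) ≈ 0.323

P(wilting | underwatering, root rot) = 0.77*0.71 + 0.9*0.29 = 0.546700 + 0.261000 = 0.807700
The pest infestation-present share is 0.9*0.29 = 0.261000.
Hence the posterior is 0.261000/0.807700 ≈ 0.323.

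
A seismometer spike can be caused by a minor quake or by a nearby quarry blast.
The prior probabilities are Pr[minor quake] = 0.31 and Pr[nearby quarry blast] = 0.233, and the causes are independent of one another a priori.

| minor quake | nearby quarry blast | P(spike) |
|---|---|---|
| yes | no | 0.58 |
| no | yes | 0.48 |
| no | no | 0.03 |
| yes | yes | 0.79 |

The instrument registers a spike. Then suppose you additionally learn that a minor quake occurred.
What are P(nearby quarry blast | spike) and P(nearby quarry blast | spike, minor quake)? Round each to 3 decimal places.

P(nearby quarry blast | spike) ≈ 0.466; P(nearby quarry blast | spike, minor quake) ≈ 0.293

For the numerator, keep only nearby quarry blast=true terms: 0.077170 + 0.057062 = 0.134232
The normalizing constant is 0.03·0.69·0.767 + 0.48·0.69·0.233 + 0.58·0.31·0.767 + 0.79·0.31·0.233 = 0.288016
P(nearby quarry blast | spike) = 0.134232/0.288016 ≈ 0.466

Now condition on the additional information:
P(spike | minor quake) = 0.58·0.767 + 0.79·0.233 = 0.444860 + 0.184070 = 0.628930
Of this, 0.184070 comes from 0.79·0.233 (the nearby quarry blast=true cases).
P(nearby quarry blast | spike, minor quake) = 0.184070 / 0.628930 ≈ 0.293
The drop from 0.466 to 0.293 is the explaining-away (discounting) effect.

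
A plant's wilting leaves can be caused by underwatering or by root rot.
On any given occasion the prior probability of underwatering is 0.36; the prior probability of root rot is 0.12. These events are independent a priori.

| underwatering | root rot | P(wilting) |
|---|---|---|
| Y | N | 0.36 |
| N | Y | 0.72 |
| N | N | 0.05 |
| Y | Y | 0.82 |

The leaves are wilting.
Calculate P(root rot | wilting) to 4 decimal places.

P(root rot | wilting) ≈ 0.3895

P(wilting) = 0.05*0.64*0.88 + 0.72*0.64*0.12 + 0.36*0.36*0.88 + 0.82*0.36*0.12 = 0.028160 + 0.055296 + 0.114048 + 0.035424 = 0.232928
Of this, 0.090720 comes from 0.055296 + 0.035424 (the root rot=true cases).
Hence the posterior is 0.090720/0.232928 ≈ 0.3895.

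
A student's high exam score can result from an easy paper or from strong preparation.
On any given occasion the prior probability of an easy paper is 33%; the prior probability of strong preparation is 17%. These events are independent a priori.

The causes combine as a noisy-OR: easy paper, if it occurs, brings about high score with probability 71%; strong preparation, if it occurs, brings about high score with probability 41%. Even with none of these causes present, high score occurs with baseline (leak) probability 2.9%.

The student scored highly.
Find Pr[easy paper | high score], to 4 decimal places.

Under noisy-OR, P(high score | causes) = 1 − (1−0.029)·∏(1−qᵢ) over the active causes.
For the numerator, keep only easy paper=true terms: 0.196772 + 0.046780 = 0.243552
Denominator P(high score): 0.029·0.67·0.83 + 0.42711·0.67·0.17 + 0.71841·0.33·0.83 + 0.833862·0.33·0.17 = 0.308327
P(easy paper | high score) = 0.243552/0.308327 ≈ 0.7899

Pr[easy paper | high score] ≈ 0.7899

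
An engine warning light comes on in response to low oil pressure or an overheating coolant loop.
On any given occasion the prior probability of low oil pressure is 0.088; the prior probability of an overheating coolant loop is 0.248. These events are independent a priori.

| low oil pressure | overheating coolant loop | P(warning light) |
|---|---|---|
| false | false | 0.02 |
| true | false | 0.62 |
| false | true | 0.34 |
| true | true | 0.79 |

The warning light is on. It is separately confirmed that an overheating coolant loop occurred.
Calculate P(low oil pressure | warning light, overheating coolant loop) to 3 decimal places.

P(low oil pressure | warning light, overheating coolant loop) ≈ 0.183

For the numerator, keep only low oil pressure=true terms: 0.79·0.088 = 0.069520
The normalizing constant is 0.34·0.912 + 0.79·0.088 = 0.379600
Posterior = 0.069520 / 0.379600 ≈ 0.183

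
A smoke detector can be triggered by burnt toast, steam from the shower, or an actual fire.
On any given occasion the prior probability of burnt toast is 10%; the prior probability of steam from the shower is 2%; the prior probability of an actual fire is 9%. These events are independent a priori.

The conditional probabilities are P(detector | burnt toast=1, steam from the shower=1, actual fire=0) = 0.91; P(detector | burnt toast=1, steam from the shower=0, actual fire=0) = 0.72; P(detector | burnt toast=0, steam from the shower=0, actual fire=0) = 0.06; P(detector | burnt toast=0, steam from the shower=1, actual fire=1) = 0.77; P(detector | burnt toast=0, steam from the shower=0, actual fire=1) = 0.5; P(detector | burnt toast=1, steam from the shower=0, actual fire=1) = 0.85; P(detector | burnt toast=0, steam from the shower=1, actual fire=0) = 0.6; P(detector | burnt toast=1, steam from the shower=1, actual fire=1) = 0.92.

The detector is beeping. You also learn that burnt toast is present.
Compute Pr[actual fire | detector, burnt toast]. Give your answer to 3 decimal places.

Pr[actual fire | detector, burnt toast] ≈ 0.104

Enumerate the 4 (steam from the shower, actual fire) configurations and weight by the priors:
  P(detector | burnt toast) = 0.72·0.98·0.91 + 0.85·0.98·0.09 + 0.91·0.02·0.91 + 0.92·0.02·0.09
        = 0.642096 + 0.074970 + 0.016562 + 0.001656 = 0.735284
The terms with actual fire present sum to 0.076626, so
  P(actual fire | detector, burnt toast) = 0.076626 / 0.735284 ≈ 0.104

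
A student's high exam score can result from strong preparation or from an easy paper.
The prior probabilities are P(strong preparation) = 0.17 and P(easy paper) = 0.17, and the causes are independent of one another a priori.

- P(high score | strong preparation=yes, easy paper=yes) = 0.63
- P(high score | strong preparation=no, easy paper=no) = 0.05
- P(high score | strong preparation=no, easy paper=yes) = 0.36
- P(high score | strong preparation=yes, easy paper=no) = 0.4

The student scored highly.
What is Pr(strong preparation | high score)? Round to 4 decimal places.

Pr(strong preparation | high score) ≈ 0.4669

P(high score) = 0.05×0.83×0.83 + 0.36×0.83×0.17 + 0.4×0.17×0.83 + 0.63×0.17×0.17 = 0.034445 + 0.050796 + 0.056440 + 0.018207 = 0.159888
The strong preparation-present share is 0.056440 + 0.018207 = 0.074647.
Hence the posterior is 0.074647/0.159888 ≈ 0.4669.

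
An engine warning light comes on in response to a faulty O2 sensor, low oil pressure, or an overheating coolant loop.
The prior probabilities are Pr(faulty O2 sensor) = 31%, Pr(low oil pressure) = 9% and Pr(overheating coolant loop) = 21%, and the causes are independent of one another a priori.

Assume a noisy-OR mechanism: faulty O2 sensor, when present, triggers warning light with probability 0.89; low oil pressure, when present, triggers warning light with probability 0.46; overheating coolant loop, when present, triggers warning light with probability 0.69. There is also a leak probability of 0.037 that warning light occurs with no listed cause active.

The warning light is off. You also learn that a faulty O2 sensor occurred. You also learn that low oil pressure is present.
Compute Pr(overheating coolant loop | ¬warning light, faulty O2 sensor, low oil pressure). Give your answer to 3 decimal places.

Pr(overheating coolant loop | ¬warning light, faulty O2 sensor, low oil pressure) ≈ 0.076

Under noisy-OR, P(warning light | causes) = 1 − (1−0.037)·∏(1−qᵢ) over the active causes.
P(¬warning light | faulty O2 sensor, low oil pressure) = 0.057202·0.79 + 0.017733·0.21 = 0.045190 + 0.003724 = 0.048914
Restricting to configurations with overheating coolant loop present: 0.017733·0.21 = 0.003724.
Hence the posterior is 0.003724/0.048914 ≈ 0.076.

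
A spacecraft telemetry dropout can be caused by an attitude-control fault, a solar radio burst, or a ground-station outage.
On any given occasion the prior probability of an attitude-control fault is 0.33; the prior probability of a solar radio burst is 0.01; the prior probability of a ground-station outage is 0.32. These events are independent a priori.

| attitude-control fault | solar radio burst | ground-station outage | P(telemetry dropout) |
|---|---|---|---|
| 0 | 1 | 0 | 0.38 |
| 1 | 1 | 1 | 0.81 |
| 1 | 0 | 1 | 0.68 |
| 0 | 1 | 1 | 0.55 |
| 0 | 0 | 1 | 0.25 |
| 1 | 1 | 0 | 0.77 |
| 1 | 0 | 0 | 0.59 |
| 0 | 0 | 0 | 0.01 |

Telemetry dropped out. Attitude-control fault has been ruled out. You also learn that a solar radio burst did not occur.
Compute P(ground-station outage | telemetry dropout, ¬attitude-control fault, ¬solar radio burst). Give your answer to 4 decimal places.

Weight on ground-station outage=true, given the evidence: 0.25*0.32 = 0.080000
The normalizing constant is 0.01*0.68 + 0.25*0.32 = 0.086800
Posterior = 0.080000 / 0.086800 ≈ 0.9217

P(ground-station outage | telemetry dropout, ¬attitude-control fault, ¬solar radio burst) ≈ 0.9217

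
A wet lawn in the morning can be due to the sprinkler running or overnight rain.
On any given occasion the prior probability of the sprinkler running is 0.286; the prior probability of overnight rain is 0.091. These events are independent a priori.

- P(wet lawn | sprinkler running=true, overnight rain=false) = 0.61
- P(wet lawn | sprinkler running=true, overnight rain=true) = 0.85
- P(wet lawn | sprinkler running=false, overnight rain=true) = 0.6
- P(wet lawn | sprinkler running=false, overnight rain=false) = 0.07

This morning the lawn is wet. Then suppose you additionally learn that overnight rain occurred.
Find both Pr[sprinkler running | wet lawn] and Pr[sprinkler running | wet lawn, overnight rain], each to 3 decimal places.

Pr[sprinkler running | wet lawn] ≈ 0.682; Pr[sprinkler running | wet lawn, overnight rain] ≈ 0.362

P(wet lawn) = 0.07×0.714×0.909 + 0.6×0.714×0.091 + 0.61×0.286×0.909 + 0.85×0.286×0.091 = 0.045432 + 0.038984 + 0.158584 + 0.022122 = 0.265122
Of this, 0.180706 comes from 0.158584 + 0.022122 (the sprinkler running=true cases).
So P(sprinkler running | wet lawn) = 0.180706/0.265122 ≈ 0.682.

Now condition on the additional information:
P(wet lawn | overnight rain) = 0.6×0.714 + 0.85×0.286 = 0.428400 + 0.243100 = 0.671500
The sprinkler running-present share is 0.85×0.286 = 0.243100.
Hence the posterior is 0.243100/0.671500 ≈ 0.362.
— overnight rain explains away the evidence for sprinkler running.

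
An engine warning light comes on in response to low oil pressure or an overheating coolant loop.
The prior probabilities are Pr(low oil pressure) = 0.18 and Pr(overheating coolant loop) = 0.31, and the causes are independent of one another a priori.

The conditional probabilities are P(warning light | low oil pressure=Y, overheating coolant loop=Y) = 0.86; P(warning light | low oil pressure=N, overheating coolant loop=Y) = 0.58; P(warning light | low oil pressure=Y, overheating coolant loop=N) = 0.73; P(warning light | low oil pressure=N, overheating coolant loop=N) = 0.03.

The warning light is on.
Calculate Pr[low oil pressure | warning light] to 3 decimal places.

Pr[low oil pressure | warning light] ≈ 0.458

Weight on low oil pressure=true, given the evidence: 0.090666 + 0.047988 = 0.138654
The normalizing constant is 0.03·0.82·0.69 + 0.58·0.82·0.31 + 0.73·0.18·0.69 + 0.86·0.18·0.31 = 0.303064
Posterior = 0.138654 / 0.303064 ≈ 0.458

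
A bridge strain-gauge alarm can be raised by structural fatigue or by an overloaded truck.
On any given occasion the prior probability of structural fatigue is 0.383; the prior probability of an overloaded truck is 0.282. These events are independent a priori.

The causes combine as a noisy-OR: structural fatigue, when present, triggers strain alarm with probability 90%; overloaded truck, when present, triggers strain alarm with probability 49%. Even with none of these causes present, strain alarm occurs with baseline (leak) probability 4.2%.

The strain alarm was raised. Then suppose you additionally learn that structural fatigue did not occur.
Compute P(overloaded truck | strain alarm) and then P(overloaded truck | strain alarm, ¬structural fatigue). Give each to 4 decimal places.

Under noisy-OR, P(strain alarm | causes) = 1 − (1−0.042)·∏(1−qᵢ) over the active causes.
P(strain alarm) = 0.042×0.617×0.718 + 0.51142×0.617×0.282 + 0.9042×0.383×0.718 + 0.951142×0.383×0.282 = 0.018606 + 0.088984 + 0.248650 + 0.102729 = 0.458969
Of this, 0.191713 comes from 0.088984 + 0.102729 (the overloaded truck=true cases).
So P(overloaded truck | strain alarm) = 0.191713/0.458969 ≈ 0.4177.

Now condition on the additional information:
P(strain alarm | ¬structural fatigue) = 0.042·0.718 + 0.51142·0.282 = 0.030156 + 0.144220 = 0.174376
Of this, 0.144220 comes from 0.51142·0.282 (the overloaded truck=true cases).
P(overloaded truck | strain alarm, ¬structural fatigue) = 0.144220 / 0.174376 ≈ 0.8271

P(overloaded truck | strain alarm) ≈ 0.4177; P(overloaded truck | strain alarm, ¬structural fatigue) ≈ 0.8271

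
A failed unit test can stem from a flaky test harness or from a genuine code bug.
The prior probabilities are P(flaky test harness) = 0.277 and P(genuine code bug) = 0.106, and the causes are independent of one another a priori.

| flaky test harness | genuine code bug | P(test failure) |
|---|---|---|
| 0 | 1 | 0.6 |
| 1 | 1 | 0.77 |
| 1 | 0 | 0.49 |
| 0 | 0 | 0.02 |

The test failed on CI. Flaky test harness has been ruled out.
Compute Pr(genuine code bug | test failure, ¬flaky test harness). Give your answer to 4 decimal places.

P(test failure | ¬flaky test harness) = 0.02·0.894 + 0.6·0.106 = 0.017880 + 0.063600 = 0.081480
Restricting to configurations with genuine code bug present: 0.6·0.106 = 0.063600.
Hence the posterior is 0.063600/0.081480 ≈ 0.7806.

Pr(genuine code bug | test failure, ¬flaky test harness) ≈ 0.7806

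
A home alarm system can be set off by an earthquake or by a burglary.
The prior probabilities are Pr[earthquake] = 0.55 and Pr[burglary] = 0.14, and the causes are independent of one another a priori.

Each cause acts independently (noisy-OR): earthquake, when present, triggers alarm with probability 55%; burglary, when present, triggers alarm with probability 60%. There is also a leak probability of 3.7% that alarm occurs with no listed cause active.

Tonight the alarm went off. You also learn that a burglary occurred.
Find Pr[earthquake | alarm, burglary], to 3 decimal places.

Pr[earthquake | alarm, burglary] ≈ 0.622

Under noisy-OR, P(alarm | causes) = 1 − (1−0.037)·∏(1−qᵢ) over the active causes.
P(alarm | burglary) = 0.6148*0.45 + 0.82666*0.55 = 0.276660 + 0.454663 = 0.731323
Of this, 0.454663 comes from 0.82666*0.55 (the earthquake=true cases).
P(earthquake | alarm, burglary) = 0.454663 / 0.731323 ≈ 0.622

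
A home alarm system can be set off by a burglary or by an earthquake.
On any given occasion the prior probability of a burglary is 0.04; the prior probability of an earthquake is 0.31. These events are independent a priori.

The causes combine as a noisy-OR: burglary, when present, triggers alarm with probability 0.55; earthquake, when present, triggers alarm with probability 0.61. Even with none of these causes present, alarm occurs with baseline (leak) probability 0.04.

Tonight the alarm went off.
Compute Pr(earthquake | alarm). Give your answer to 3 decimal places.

Pr(earthquake | alarm) ≈ 0.823

Under noisy-OR, P(alarm | causes) = 1 − (1−0.04)·∏(1−qᵢ) over the active causes.
Enumerate the 4 (burglary, earthquake) configurations and weight by the priors:
  P(alarm) = 0.04×0.96×0.69 + 0.6256×0.96×0.31 + 0.568×0.04×0.69 + 0.83152×0.04×0.31
        = 0.026496 + 0.186179 + 0.015677 + 0.010311 = 0.238663
The terms with earthquake present sum to 0.196490, so
  P(earthquake | alarm) = 0.196490 / 0.238663 ≈ 0.823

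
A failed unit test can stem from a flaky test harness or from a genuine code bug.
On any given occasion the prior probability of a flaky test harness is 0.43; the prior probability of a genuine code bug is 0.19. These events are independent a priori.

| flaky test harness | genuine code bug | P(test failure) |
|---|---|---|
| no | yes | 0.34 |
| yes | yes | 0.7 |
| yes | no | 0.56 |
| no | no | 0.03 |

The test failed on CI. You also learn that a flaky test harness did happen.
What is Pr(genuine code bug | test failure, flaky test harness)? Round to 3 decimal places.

P(test failure | flaky test harness) = 0.56*0.81 + 0.7*0.19 = 0.453600 + 0.133000 = 0.586600
Restricting to configurations with genuine code bug present: 0.7*0.19 = 0.133000.
So P(genuine code bug | test failure, flaky test harness) = 0.133000/0.586600 ≈ 0.227.

Pr(genuine code bug | test failure, flaky test harness) ≈ 0.227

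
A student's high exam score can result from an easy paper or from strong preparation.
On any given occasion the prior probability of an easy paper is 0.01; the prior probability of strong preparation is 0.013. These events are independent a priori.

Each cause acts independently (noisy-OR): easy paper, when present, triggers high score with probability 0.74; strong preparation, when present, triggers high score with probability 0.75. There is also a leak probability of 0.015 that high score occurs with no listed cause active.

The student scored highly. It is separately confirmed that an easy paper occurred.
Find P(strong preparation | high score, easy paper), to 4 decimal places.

P(strong preparation | high score, easy paper) ≈ 0.0163

Under noisy-OR, P(high score | causes) = 1 − (1−0.015)·∏(1−qᵢ) over the active causes.
Numerator (weight on configurations with strong preparation): 0.935975·0.013 = 0.012168
The normalizing constant is 0.7439·0.987 + 0.935975·0.013 = 0.746397
Posterior = 0.012168 / 0.746397 ≈ 0.0163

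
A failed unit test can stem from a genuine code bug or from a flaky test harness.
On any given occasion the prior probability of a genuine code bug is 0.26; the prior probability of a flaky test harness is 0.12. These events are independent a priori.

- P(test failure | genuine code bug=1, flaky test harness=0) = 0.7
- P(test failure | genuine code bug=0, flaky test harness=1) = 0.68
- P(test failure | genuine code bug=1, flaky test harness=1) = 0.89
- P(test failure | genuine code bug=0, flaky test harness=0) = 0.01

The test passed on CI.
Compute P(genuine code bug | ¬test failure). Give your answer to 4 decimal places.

Enumerate the 4 (genuine code bug, flaky test harness) configurations and weight by the priors:
  P(¬test failure) = 0.99·0.74·0.88 + 0.32·0.74·0.12 + 0.3·0.26·0.88 + 0.11·0.26·0.12
        = 0.644688 + 0.028416 + 0.068640 + 0.003432 = 0.745176
The terms with genuine code bug present sum to 0.072072, so
  P(genuine code bug | ¬test failure) = 0.072072 / 0.745176 ≈ 0.0967

P(genuine code bug | ¬test failure) ≈ 0.0967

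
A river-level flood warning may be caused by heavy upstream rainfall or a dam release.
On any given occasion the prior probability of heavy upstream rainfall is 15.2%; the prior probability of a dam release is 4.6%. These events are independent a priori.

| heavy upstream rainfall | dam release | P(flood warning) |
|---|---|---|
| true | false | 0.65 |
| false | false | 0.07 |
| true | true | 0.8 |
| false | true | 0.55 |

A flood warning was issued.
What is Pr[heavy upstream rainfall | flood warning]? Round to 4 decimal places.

Sum P(flood warning|·) weighted by the priors over the 4 (heavy upstream rainfall, dam release) configurations:
  P(flood warning) = 0.07*0.848*0.954 + 0.55*0.848*0.046 + 0.65*0.152*0.954 + 0.8*0.152*0.046
        = 0.056629 + 0.021454 + 0.094255 + 0.005594 = 0.177932
Configurations with heavy upstream rainfall contribute 0.099849, so
  P(heavy upstream rainfall | flood warning) = 0.099849 / 0.177932 ≈ 0.5612

Pr[heavy upstream rainfall | flood warning] ≈ 0.5612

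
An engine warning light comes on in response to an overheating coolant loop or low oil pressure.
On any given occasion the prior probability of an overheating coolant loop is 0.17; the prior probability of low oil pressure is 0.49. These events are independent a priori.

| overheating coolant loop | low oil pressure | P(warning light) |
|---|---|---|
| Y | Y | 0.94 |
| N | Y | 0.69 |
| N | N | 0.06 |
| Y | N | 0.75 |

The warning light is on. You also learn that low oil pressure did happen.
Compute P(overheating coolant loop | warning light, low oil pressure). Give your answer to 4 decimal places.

By total probability over both values of overheating coolant loop:
  P(warning light | low oil pressure) = 0.69*0.83 + 0.94*0.17
        = 0.572700 + 0.159800 = 0.732500
Keeping only the overheating coolant loop-present terms gives 0.159800, so
  P(overheating coolant loop | warning light, low oil pressure) = 0.159800 / 0.732500 ≈ 0.2182

P(overheating coolant loop | warning light, low oil pressure) ≈ 0.2182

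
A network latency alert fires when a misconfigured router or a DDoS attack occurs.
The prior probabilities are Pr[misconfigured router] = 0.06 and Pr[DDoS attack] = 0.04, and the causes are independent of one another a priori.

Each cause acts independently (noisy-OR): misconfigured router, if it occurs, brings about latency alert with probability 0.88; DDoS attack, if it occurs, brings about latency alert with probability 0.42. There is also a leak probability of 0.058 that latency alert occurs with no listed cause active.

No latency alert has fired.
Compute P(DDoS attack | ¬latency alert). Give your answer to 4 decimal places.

Under noisy-OR, P(latency alert | causes) = 1 − (1−0.058)·∏(1−qᵢ) over the active causes.
Numerator (weight on configurations with DDoS attack): 0.020543 + 0.000157 = 0.020700
Normalizer over all consistent configurations: 0.942*0.94*0.96 + 0.54636*0.94*0.04 + 0.11304*0.06*0.96 + 0.065563*0.06*0.04 = 0.877272
Posterior = 0.020700 / 0.877272 ≈ 0.0236

P(DDoS attack | ¬latency alert) ≈ 0.0236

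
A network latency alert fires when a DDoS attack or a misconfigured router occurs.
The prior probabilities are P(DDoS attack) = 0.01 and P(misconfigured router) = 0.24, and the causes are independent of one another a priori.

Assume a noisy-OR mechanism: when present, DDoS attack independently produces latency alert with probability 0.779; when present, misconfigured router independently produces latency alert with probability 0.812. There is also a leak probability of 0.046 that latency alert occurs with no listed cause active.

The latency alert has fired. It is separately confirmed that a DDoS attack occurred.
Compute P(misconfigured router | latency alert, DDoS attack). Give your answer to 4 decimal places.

Under noisy-OR, P(latency alert | causes) = 1 − (1−0.046)·∏(1−qᵢ) over the active causes.
Weight on misconfigured router=true, given the evidence: 0.960363·0.24 = 0.230487
Normalizer over all consistent configurations: 0.789166·0.76 + 0.960363·0.24 = 0.830253
Posterior = 0.230487 / 0.830253 ≈ 0.2776

P(misconfigured router | latency alert, DDoS attack) ≈ 0.2776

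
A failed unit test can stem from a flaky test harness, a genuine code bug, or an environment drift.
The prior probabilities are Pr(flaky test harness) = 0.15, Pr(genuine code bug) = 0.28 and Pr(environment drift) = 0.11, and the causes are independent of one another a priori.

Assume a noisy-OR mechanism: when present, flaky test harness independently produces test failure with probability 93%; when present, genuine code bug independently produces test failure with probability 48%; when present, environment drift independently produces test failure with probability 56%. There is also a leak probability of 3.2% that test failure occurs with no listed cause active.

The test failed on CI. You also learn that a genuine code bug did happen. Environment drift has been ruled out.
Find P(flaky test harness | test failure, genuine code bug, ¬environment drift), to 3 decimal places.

P(flaky test harness | test failure, genuine code bug, ¬environment drift) ≈ 0.255

Under noisy-OR, P(test failure | causes) = 1 − (1−0.032)·∏(1−qᵢ) over the active causes.
Weight on flaky test harness=true, given the evidence: 0.964765×0.15 = 0.144715
The normalizing constant is 0.49664×0.85 + 0.964765×0.15 = 0.566859
Posterior = 0.144715 / 0.566859 ≈ 0.255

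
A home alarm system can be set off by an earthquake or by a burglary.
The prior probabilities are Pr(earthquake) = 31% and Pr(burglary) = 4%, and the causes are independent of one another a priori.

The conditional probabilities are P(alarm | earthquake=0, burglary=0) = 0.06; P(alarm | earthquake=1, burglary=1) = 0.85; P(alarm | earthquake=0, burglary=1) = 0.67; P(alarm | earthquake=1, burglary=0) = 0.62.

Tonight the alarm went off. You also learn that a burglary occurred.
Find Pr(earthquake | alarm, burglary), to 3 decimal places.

P(alarm | burglary) = 0.67*0.69 + 0.85*0.31 = 0.462300 + 0.263500 = 0.725800
The earthquake-present share is 0.85*0.31 = 0.263500.
P(earthquake | alarm, burglary) = 0.263500 / 0.725800 ≈ 0.363

Pr(earthquake | alarm, burglary) ≈ 0.363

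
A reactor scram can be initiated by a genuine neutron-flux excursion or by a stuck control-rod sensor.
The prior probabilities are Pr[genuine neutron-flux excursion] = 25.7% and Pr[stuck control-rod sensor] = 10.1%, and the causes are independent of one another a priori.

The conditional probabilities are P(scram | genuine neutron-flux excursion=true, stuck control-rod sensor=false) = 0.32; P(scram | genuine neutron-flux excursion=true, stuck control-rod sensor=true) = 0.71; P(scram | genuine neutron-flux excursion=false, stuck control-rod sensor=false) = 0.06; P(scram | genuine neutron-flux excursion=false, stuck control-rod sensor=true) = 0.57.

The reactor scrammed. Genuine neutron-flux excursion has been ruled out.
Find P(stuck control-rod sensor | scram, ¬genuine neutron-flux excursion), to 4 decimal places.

P(stuck control-rod sensor | scram, ¬genuine neutron-flux excursion) ≈ 0.5163

Numerator (weight on configurations with stuck control-rod sensor): 0.57·0.101 = 0.057570
Denominator P(scram | ¬genuine neutron-flux excursion): 0.06·0.899 + 0.57·0.101 = 0.111510
Posterior = 0.057570 / 0.111510 ≈ 0.5163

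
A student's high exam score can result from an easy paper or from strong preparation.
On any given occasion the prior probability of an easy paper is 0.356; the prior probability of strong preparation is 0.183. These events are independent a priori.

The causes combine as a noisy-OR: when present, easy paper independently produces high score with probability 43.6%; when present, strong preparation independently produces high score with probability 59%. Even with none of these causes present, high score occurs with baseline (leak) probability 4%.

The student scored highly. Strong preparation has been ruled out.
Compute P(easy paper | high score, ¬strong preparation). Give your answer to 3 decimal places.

Under noisy-OR, P(high score | causes) = 1 − (1−0.04)·∏(1−qᵢ) over the active causes.
Sum P(high score|·) weighted by the priors over both values of easy paper:
  P(high score | ¬strong preparation) = 0.04·0.644 + 0.45856·0.356
        = 0.025760 + 0.163247 = 0.189007
The terms with easy paper present sum to 0.163247, so
  P(easy paper | high score, ¬strong preparation) = 0.163247 / 0.189007 ≈ 0.864

P(easy paper | high score, ¬strong preparation) ≈ 0.864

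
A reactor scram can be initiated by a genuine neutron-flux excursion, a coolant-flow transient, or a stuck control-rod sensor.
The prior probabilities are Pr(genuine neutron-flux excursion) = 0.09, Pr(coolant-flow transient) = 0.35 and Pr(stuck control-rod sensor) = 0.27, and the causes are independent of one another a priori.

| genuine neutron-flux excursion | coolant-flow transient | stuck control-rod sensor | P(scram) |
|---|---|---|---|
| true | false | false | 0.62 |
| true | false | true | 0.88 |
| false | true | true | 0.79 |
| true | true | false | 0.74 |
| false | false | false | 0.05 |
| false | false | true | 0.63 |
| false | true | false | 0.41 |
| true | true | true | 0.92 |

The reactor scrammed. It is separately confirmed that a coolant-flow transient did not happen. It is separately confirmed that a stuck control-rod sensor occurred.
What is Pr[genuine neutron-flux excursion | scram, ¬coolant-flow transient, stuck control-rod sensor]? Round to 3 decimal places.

By total probability over both values of genuine neutron-flux excursion:
  P(scram | ¬coolant-flow transient, stuck control-rod sensor) = 0.63×0.91 + 0.88×0.09
        = 0.573300 + 0.079200 = 0.652500
The terms with genuine neutron-flux excursion present sum to 0.079200, so
  P(genuine neutron-flux excursion | scram, ¬coolant-flow transient, stuck control-rod sensor) = 0.079200 / 0.652500 ≈ 0.121

Pr[genuine neutron-flux excursion | scram, ¬coolant-flow transient, stuck control-rod sensor] ≈ 0.121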